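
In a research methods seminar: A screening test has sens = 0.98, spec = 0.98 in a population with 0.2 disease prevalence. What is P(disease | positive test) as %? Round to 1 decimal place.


PPV = (sens * prev) / (sens * prev + (1-spec) * (1-prev))
Numerator = 0.98 * 0.2 = 0.196
P(positive and no disease) = (1 - spec) * (1 - prev) = (1 - 0.98) * (1 - 0.2) = 0.016
Denominator = 0.196 + 0.016 = 0.212
PPV = 0.196 / 0.212 = 0.924528
As percentage = 92.5


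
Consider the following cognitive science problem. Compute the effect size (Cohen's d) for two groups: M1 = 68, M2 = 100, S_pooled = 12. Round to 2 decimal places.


Cohen's d = (M1 - M2) / S_pooled
= (68 - 100) / 12
= -32 / 12
= -2.67


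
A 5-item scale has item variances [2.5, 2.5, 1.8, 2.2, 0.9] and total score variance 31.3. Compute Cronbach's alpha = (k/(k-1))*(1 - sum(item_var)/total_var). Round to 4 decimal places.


alpha = (k/(k-1)) * (1 - sum(s_i^2)/s_total^2)
sum(item variances) = 9.9
k/(k-1) = 5/4 = 1.25
1 - 9.9/31.3 = 1 - 0.316294 = 0.683706
alpha = 1.25 * 0.683706
= 0.8546


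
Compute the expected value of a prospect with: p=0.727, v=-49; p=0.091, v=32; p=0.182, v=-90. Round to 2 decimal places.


EU = sum(p_i * v_i)
0.727 * -49 = -35.623
0.091 * 32 = 2.912
0.182 * -90 = -16.38
EU = -35.623 + 2.912 + -16.38
= -49.09


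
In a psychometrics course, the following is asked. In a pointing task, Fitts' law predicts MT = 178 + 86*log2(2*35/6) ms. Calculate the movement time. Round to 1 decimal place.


MT = 178 + 86 * log2(2*35/6)
2D/W = 11.666667
log2(11.666667) = 3.5443
MT = 178 + 86 * 3.5443
= 482.8 ms


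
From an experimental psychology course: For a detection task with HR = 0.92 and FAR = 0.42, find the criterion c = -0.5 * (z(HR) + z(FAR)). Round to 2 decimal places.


c = -0.5 * (z(HR) + z(FAR))
z(0.92) = 1.4051
z(0.42) = -0.2019
c = -0.5 * (1.4051 + -0.2019)
= -0.5 * 1.2032
= -0.60


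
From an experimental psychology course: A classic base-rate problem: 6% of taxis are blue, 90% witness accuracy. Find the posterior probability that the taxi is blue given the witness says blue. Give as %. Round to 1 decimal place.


P(blue | says blue) = P(says blue | blue)*P(blue) / [P(says blue | blue)*P(blue) + P(says blue | not blue)*P(not blue)]
Numerator = 0.9 * 0.06 = 0.054
False identification = 0.1 * 0.94 = 0.094
P = 0.054 / (0.054 + 0.094)
= 0.054 / 0.148
As percentage = 36.5


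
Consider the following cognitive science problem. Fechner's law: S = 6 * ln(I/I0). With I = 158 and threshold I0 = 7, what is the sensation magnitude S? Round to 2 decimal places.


S = 6 * ln(158/7)
I/I0 = 22.571429
ln(22.571429) = 3.1167
S = 6 * 3.1167
= 18.70


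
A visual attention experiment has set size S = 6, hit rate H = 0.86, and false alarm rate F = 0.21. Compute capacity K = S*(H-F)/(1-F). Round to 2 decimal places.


K = S * (H - F) / (1 - F)
H - F = 0.65
1 - F = 0.79
K = 6 * 0.65 / 0.79
= 4.94


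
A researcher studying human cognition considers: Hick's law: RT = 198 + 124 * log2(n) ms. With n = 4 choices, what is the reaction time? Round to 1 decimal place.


RT = 198 + 124 * log2(4)
log2(4) = 2.0
RT = 198 + 124 * 2.0
= 198 + 248.0
= 446.0 ms


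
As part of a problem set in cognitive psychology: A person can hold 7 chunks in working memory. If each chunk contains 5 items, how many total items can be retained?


Total items = chunks * items_per_chunk
= 7 * 5
= 35


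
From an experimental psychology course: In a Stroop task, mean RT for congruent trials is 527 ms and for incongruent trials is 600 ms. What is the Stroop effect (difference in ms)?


Stroop effect = RT(incongruent) - RT(congruent)
= 600 - 527
= 73 ms


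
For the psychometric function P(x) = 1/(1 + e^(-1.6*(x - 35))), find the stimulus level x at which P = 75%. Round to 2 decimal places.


At P = 0.75: 0.75 = 1/(1 + e^(-k*(x-x0)))
Solving: e^(-k*(x-x0)) = 1/3
x = x0 + ln(3)/k
ln(3) = 1.0986
x = 35 + 1.0986/1.6
= 35 + 0.6866
= 35.69


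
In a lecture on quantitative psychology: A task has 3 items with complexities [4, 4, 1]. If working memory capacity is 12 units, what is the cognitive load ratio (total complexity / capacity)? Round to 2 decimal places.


Total complexity = 4 + 4 + 1 = 9
Load = total / capacity = 9 / 12
= 0.75


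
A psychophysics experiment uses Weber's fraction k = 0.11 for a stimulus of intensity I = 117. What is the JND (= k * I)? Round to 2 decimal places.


JND = k * I
JND = 0.11 * 117
= 12.87


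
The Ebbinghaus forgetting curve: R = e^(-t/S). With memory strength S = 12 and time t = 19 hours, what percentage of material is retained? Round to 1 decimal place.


R = e^(-t/S)
-t/S = -19/12 = -1.583333
R = e^(-1.583333) = 0.20529
Percentage = 0.20529 * 100
= 20.5


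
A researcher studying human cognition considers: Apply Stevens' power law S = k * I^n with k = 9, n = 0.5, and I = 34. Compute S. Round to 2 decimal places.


S = 9 * 34^0.5
34^0.5 = 5.831
S = 9 * 5.831
= 52.48


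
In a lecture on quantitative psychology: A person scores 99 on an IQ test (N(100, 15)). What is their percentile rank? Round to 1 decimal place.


z = (IQ - mean) / SD
z = (99 - 100) / 15 = -0.0667
Percentile = Phi(-0.0667) * 100
Phi(-0.0667) = 0.47341
= 47.3


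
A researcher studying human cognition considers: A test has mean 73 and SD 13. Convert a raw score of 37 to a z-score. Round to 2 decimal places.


z = (X - mu) / sigma
= (37 - 73) / 13
= -36 / 13
= -2.77


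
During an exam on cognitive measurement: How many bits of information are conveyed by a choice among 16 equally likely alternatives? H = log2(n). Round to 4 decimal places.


H = log2(n)
H = log2(16)
= 4.0000


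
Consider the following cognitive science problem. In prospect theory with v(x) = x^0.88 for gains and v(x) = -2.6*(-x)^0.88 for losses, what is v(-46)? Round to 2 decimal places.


Since x = -46 < 0, use v(x) = -lambda*(-x)^alpha
(-x) = 46
46^0.88 = 29.0554
v(-46) = -2.6 * 29.0554
= -75.54


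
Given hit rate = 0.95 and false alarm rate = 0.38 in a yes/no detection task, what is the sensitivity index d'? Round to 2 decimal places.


d' = z(HR) - z(FAR)
z(0.95) = 1.6449
z(0.38) = -0.3055
d' = 1.6449 - -0.3055
= 1.95


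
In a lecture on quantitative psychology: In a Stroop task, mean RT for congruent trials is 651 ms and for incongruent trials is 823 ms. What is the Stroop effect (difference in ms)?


Stroop effect = RT(incongruent) - RT(congruent)
= 823 - 651
= 172 ms


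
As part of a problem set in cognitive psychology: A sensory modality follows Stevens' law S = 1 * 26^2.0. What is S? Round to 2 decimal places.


S = 1 * 26^2.0
26^2.0 = 676.0
S = 1 * 676.0
= 676.00


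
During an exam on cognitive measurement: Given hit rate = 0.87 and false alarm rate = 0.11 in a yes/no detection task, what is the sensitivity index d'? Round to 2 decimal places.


d' = z(HR) - z(FAR)
z(0.87) = 1.1264
z(0.11) = -1.2265
d' = 1.1264 - -1.2265
= 2.35


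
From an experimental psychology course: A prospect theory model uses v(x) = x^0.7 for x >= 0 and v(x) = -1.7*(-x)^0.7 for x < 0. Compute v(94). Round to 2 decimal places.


Since x = 94 >= 0, use v(x) = x^0.7
94^0.7 = 24.0541
v(94) = 24.05


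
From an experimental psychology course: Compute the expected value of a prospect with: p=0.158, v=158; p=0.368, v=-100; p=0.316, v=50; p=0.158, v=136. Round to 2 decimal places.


EU = sum(p_i * v_i)
0.158 * 158 = 24.964
0.368 * -100 = -36.8
0.316 * 50 = 15.8
0.158 * 136 = 21.488
EU = 24.964 + -36.8 + 15.8 + 21.488
= 25.45


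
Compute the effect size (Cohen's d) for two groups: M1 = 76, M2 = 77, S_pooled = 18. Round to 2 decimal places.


Cohen's d = (M1 - M2) / S_pooled
= (76 - 77) / 18
= -1 / 18
= -0.06


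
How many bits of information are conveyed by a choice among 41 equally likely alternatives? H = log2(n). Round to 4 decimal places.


H = log2(n)
H = log2(41)
= 5.3576


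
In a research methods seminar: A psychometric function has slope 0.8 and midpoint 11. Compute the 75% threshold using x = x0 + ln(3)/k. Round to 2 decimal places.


At P = 0.75: 0.75 = 1/(1 + e^(-k*(x-x0)))
Solving: e^(-k*(x-x0)) = 1/3
x = x0 + ln(3)/k
ln(3) = 1.0986
x = 11 + 1.0986/0.8
= 11 + 1.3732
= 12.37


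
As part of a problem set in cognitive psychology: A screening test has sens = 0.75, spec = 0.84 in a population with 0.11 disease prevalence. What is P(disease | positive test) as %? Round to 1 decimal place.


PPV = (sens * prev) / (sens * prev + (1-spec) * (1-prev))
Numerator = 0.75 * 0.11 = 0.0825
P(positive and no disease) = (1 - spec) * (1 - prev) = (1 - 0.84) * (1 - 0.11) = 0.1424
Denominator = 0.0825 + 0.1424 = 0.2249
PPV = 0.0825 / 0.2249 = 0.36683
As percentage = 36.7


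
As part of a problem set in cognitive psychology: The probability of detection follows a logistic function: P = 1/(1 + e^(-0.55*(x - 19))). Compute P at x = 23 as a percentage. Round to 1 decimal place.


P(x) = 1/(1 + e^(-0.55*(23 - 19)))
Exponent = -0.55 * 4 = -2.2
e^(-2.2) = 0.110803
P = 1/(1 + 0.110803) = 0.90025
Percentage = 90.0


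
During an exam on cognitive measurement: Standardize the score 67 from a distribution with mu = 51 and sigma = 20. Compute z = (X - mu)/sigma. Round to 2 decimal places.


z = (X - mu) / sigma
= (67 - 51) / 20
= 16 / 20
= 0.80


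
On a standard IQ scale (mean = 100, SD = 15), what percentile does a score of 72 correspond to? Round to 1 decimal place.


z = (IQ - mean) / SD
z = (72 - 100) / 15 = -1.8667
Percentile = Phi(-1.8667) * 100
Phi(-1.8667) = 0.030972
= 3.1


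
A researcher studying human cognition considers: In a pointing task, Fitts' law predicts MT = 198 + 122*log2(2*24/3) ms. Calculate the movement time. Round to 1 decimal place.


MT = 198 + 122 * log2(2*24/3)
2D/W = 16.0
log2(16.0) = 4.0
MT = 198 + 122 * 4.0
= 686.0 ms


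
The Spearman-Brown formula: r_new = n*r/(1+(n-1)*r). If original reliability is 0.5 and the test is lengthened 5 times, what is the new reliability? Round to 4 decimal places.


r_new = n*r / (1 + (n-1)*r)
Numerator = 5 * 0.5 = 2.5
Denominator = 1 + 4 * 0.5 = 3.0
r_new = 2.5 / 3.0
= 0.8333


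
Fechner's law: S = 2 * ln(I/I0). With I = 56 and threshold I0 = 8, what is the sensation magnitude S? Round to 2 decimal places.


S = 2 * ln(56/8)
I/I0 = 7.0
ln(7.0) = 1.9459
S = 2 * 1.9459
= 3.89


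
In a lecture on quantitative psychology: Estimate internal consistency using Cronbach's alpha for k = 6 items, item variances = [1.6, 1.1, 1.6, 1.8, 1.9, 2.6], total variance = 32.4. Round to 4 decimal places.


alpha = (k/(k-1)) * (1 - sum(s_i^2)/s_total^2)
sum(item variances) = 10.6
k/(k-1) = 6/5 = 1.2
1 - 10.6/32.4 = 1 - 0.32716 = 0.67284
alpha = 1.2 * 0.67284
= 0.8074


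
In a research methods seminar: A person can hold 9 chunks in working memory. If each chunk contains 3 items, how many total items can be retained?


Total items = chunks * items_per_chunk
= 9 * 3
= 27


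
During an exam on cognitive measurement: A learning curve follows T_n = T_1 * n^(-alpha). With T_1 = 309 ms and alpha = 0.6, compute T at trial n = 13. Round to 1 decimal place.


T_n = 309 * 13^(-0.6)
13^(-0.6) = 0.214602
T_n = 309 * 0.214602
= 66.3 ms


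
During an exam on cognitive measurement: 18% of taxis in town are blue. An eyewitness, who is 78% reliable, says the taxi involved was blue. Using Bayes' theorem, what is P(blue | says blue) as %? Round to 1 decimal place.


P(blue | says blue) = P(says blue | blue)*P(blue) / [P(says blue | blue)*P(blue) + P(says blue | not blue)*P(not blue)]
Numerator = 0.78 * 0.18 = 0.1404
False identification = 0.22 * 0.82 = 0.1804
P = 0.1404 / (0.1404 + 0.1804)
= 0.1404 / 0.3208
As percentage = 43.8


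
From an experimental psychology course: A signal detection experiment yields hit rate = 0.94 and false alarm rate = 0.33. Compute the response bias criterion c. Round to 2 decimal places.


c = -0.5 * (z(HR) + z(FAR))
z(0.94) = 1.5548
z(0.33) = -0.4399
c = -0.5 * (1.5548 + -0.4399)
= -0.5 * 1.1149
= -0.56


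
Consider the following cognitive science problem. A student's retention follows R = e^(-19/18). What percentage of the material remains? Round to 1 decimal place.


R = e^(-t/S)
-t/S = -19/18 = -1.055556
R = e^(-1.055556) = 0.347999
Percentage = 0.347999 * 100
= 34.8


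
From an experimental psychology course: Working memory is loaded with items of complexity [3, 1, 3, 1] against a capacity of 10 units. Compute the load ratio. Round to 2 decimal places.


Total complexity = 3 + 1 + 3 + 1 = 8
Load = total / capacity = 8 / 10
= 0.80


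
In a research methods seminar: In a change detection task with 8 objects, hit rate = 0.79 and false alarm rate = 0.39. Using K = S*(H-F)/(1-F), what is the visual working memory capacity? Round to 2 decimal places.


K = S * (H - F) / (1 - F)
H - F = 0.4
1 - F = 0.61
K = 8 * 0.4 / 0.61
= 5.25


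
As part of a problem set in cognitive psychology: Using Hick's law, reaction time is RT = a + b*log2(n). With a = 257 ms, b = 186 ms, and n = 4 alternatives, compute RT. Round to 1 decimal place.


RT = 257 + 186 * log2(4)
log2(4) = 2.0
RT = 257 + 186 * 2.0
= 257 + 372.0
= 629.0 ms


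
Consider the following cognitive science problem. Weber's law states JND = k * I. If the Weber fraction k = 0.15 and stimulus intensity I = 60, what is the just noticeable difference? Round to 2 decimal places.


JND = k * I
JND = 0.15 * 60
= 9.00


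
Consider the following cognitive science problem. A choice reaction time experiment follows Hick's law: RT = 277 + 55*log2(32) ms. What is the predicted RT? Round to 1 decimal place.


RT = 277 + 55 * log2(32)
log2(32) = 5.0
RT = 277 + 55 * 5.0
= 277 + 275.0
= 552.0 ms


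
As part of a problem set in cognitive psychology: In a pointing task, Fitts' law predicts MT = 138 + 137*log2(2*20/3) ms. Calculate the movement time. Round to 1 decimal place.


MT = 138 + 137 * log2(2*20/3)
2D/W = 13.333333
log2(13.333333) = 3.737
MT = 138 + 137 * 3.737
= 650.0 ms


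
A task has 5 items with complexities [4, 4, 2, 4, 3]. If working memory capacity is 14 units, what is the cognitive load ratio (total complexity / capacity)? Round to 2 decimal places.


Total complexity = 4 + 4 + 2 + 4 + 3 = 17
Load = total / capacity = 17 / 14
= 1.21


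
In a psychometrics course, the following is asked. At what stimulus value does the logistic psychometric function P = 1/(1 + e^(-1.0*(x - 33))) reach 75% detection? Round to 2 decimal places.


At P = 0.75: 0.75 = 1/(1 + e^(-k*(x-x0)))
Solving: e^(-k*(x-x0)) = 1/3
x = x0 + ln(3)/k
ln(3) = 1.0986
x = 33 + 1.0986/1.0
= 33 + 1.0986
= 34.10


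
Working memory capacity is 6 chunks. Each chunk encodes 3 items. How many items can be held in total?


Total items = chunks * items_per_chunk
= 6 * 3
= 18


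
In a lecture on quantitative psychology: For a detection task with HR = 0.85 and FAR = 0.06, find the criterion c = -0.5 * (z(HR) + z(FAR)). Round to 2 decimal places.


c = -0.5 * (z(HR) + z(FAR))
z(0.85) = 1.0364
z(0.06) = -1.5548
c = -0.5 * (1.0364 + -1.5548)
= -0.5 * -0.5184
= 0.26


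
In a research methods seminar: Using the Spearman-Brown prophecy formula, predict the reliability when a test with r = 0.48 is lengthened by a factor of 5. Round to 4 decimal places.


r_new = n*r / (1 + (n-1)*r)
Numerator = 5 * 0.48 = 2.4
Denominator = 1 + 4 * 0.48 = 2.92
r_new = 2.4 / 2.92
= 0.8219


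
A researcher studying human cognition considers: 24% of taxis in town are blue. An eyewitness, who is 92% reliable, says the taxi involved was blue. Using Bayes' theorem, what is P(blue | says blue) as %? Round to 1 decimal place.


P(blue | says blue) = P(says blue | blue)*P(blue) / [P(says blue | blue)*P(blue) + P(says blue | not blue)*P(not blue)]
Numerator = 0.92 * 0.24 = 0.2208
False identification = 0.08 * 0.76 = 0.0608
P = 0.2208 / (0.2208 + 0.0608)
= 0.2208 / 0.2816
As percentage = 78.4


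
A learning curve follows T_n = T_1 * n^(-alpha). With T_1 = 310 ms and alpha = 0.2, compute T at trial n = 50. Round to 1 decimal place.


T_n = 310 * 50^(-0.2)
50^(-0.2) = 0.457305
T_n = 310 * 0.457305
= 141.8 ms


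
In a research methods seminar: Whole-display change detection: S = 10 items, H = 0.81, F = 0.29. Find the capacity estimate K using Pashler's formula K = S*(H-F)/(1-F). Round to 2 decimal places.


K = S * (H - F) / (1 - F)
H - F = 0.52
1 - F = 0.71
K = 10 * 0.52 / 0.71
= 7.32


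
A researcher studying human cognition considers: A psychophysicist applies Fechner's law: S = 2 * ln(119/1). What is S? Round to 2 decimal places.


S = 2 * ln(119/1)
I/I0 = 119.0
ln(119.0) = 4.7791
S = 2 * 4.7791
= 9.56


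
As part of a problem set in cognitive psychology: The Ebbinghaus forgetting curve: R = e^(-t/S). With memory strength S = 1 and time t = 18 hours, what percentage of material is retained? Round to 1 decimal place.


R = e^(-t/S)
-t/S = -18/1 = -18.0
R = e^(-18.0) = 0.0
Percentage = 0.0 * 100
= 0.0


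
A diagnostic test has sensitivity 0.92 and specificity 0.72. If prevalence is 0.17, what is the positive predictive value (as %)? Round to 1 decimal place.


PPV = (sens * prev) / (sens * prev + (1-spec) * (1-prev))
Numerator = 0.92 * 0.17 = 0.1564
P(positive and no disease) = (1 - spec) * (1 - prev) = (1 - 0.72) * (1 - 0.17) = 0.2324
Denominator = 0.1564 + 0.2324 = 0.3888
PPV = 0.1564 / 0.3888 = 0.402263
As percentage = 40.2


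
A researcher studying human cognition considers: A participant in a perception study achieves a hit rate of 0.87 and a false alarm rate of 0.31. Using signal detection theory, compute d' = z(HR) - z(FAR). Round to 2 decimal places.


d' = z(HR) - z(FAR)
z(0.87) = 1.1264
z(0.31) = -0.4959
d' = 1.1264 - -0.4959
= 1.62


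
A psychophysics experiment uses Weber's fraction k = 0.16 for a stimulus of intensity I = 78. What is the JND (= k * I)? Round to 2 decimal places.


JND = k * I
JND = 0.16 * 78
= 12.48


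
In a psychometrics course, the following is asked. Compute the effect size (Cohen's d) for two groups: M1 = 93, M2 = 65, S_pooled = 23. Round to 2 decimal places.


Cohen's d = (M1 - M2) / S_pooled
= (93 - 65) / 23
= 28 / 23
= 1.22


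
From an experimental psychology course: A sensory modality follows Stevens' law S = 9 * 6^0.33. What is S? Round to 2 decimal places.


S = 9 * 6^0.33
6^0.33 = 1.8063
S = 9 * 1.8063
= 16.26


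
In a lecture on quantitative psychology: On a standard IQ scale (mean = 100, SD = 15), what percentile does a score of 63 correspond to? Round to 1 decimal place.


z = (IQ - mean) / SD
z = (63 - 100) / 15 = -2.4667
Percentile = Phi(-2.4667) * 100
Phi(-2.4667) = 0.006818
= 0.7


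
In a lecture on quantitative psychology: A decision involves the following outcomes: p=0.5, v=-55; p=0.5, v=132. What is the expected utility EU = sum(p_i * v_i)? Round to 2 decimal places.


EU = sum(p_i * v_i)
0.5 * -55 = -27.5
0.5 * 132 = 66.0
EU = -27.5 + 66.0
= 38.50


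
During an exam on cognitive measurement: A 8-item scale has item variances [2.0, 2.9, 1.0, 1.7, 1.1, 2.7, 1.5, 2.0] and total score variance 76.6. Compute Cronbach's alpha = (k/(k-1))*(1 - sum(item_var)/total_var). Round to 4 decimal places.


alpha = (k/(k-1)) * (1 - sum(s_i^2)/s_total^2)
sum(item variances) = 14.9
k/(k-1) = 8/7 = 1.142857
1 - 14.9/76.6 = 1 - 0.194517 = 0.805483
alpha = 1.142857 * 0.805483
= 0.9206


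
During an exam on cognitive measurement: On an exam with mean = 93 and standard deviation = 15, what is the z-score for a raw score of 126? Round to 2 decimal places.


z = (X - mu) / sigma
= (126 - 93) / 15
= 33 / 15
= 2.20


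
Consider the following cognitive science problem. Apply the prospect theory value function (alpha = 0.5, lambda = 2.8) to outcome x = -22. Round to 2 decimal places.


Since x = -22 < 0, use v(x) = -lambda*(-x)^alpha
(-x) = 22
22^0.5 = 4.6904
v(-22) = -2.8 * 4.6904
= -13.13


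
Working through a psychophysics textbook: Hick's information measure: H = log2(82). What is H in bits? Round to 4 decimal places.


H = log2(n)
H = log2(82)
= 6.3576


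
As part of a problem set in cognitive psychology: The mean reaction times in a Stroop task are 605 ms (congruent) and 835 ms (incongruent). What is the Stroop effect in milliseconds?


Stroop effect = RT(incongruent) - RT(congruent)
= 835 - 605
= 230 ms


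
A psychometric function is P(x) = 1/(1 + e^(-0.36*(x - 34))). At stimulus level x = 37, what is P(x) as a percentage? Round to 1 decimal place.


P(x) = 1/(1 + e^(-0.36*(37 - 34)))
Exponent = -0.36 * 3 = -1.08
e^(-1.08) = 0.339596
P = 1/(1 + 0.339596) = 0.746494
Percentage = 74.6


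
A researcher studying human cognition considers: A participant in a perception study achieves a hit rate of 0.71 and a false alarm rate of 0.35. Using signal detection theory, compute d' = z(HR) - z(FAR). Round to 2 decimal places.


d' = z(HR) - z(FAR)
z(0.71) = 0.5534
z(0.35) = -0.3853
d' = 0.5534 - -0.3853
= 0.94


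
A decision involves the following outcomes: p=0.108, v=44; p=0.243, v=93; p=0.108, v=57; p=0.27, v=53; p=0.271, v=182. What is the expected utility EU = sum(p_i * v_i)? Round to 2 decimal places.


EU = sum(p_i * v_i)
0.108 * 44 = 4.752
0.243 * 93 = 22.599
0.108 * 57 = 6.156
0.27 * 53 = 14.31
0.271 * 182 = 49.322
EU = 4.752 + 22.599 + 6.156 + 14.31 + 49.322
= 97.14


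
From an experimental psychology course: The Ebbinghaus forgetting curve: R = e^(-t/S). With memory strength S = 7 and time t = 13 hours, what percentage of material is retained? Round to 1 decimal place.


R = e^(-t/S)
-t/S = -13/7 = -1.857143
R = e^(-1.857143) = 0.156118
Percentage = 0.156118 * 100
= 15.6


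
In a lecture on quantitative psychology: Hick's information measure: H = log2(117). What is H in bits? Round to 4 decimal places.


H = log2(n)
H = log2(117)
= 6.8704


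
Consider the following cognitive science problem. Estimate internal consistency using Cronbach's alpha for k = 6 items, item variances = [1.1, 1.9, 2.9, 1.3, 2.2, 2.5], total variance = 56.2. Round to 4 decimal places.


alpha = (k/(k-1)) * (1 - sum(s_i^2)/s_total^2)
sum(item variances) = 11.9
k/(k-1) = 6/5 = 1.2
1 - 11.9/56.2 = 1 - 0.211744 = 0.788256
alpha = 1.2 * 0.788256
= 0.9459


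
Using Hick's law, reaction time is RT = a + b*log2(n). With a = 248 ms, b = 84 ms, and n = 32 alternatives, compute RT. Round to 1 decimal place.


RT = 248 + 84 * log2(32)
log2(32) = 5.0
RT = 248 + 84 * 5.0
= 248 + 420.0
= 668.0 ms


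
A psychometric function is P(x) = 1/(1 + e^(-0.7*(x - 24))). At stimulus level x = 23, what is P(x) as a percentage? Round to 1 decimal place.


P(x) = 1/(1 + e^(-0.7*(23 - 24)))
Exponent = -0.7 * -1 = 0.7
e^(0.7) = 2.013753
P = 1/(1 + 2.013753) = 0.331812
Percentage = 33.2


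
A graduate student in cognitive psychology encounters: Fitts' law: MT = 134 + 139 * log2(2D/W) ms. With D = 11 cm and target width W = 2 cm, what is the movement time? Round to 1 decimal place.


MT = 134 + 139 * log2(2*11/2)
2D/W = 11.0
log2(11.0) = 3.4594
MT = 134 + 139 * 3.4594
= 614.9 ms


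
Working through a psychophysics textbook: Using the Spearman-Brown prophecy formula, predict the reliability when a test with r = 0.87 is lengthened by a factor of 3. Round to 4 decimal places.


r_new = n*r / (1 + (n-1)*r)
Numerator = 3 * 0.87 = 2.61
Denominator = 1 + 2 * 0.87 = 2.74
r_new = 2.61 / 2.74
= 0.9526


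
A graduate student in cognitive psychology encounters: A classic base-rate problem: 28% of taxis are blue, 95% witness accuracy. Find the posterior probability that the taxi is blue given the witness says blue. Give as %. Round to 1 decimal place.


P(blue | says blue) = P(says blue | blue)*P(blue) / [P(says blue | blue)*P(blue) + P(says blue | not blue)*P(not blue)]
Numerator = 0.95 * 0.28 = 0.266
False identification = 0.05 * 0.72 = 0.036
P = 0.266 / (0.266 + 0.036)
= 0.266 / 0.302
As percentage = 88.1


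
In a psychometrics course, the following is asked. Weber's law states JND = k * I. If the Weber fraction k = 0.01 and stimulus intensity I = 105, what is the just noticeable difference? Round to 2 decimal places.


JND = k * I
JND = 0.01 * 105
= 1.05


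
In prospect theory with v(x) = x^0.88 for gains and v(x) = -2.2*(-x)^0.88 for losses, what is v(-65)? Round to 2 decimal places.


Since x = -65 < 0, use v(x) = -lambda*(-x)^alpha
(-x) = 65
65^0.88 = 39.388
v(-65) = -2.2 * 39.388
= -86.65


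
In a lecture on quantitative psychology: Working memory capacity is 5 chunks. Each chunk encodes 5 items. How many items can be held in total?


Total items = chunks * items_per_chunk
= 5 * 5
= 25


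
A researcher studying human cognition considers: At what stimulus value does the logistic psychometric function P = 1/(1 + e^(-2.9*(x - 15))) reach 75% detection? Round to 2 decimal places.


At P = 0.75: 0.75 = 1/(1 + e^(-k*(x-x0)))
Solving: e^(-k*(x-x0)) = 1/3
x = x0 + ln(3)/k
ln(3) = 1.0986
x = 15 + 1.0986/2.9
= 15 + 0.3788
= 15.38


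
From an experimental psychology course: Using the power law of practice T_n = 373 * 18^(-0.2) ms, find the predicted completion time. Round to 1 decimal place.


T_n = 373 * 18^(-0.2)
18^(-0.2) = 0.560978
T_n = 373 * 0.560978
= 209.2 ms


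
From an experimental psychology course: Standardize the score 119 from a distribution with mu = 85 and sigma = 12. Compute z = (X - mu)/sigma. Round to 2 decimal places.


z = (X - mu) / sigma
= (119 - 85) / 12
= 34 / 12
= 2.83


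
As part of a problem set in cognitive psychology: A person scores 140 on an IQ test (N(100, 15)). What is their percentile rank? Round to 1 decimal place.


z = (IQ - mean) / SD
z = (140 - 100) / 15 = 2.6667
Percentile = Phi(2.6667) * 100
Phi(2.6667) = 0.99617
= 99.6


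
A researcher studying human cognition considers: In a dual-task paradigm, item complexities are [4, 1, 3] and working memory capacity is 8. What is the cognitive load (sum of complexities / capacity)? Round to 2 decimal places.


Total complexity = 4 + 1 + 3 = 8
Load = total / capacity = 8 / 8
= 1.00


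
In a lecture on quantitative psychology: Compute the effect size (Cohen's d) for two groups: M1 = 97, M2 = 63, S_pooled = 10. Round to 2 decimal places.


Cohen's d = (M1 - M2) / S_pooled
= (97 - 63) / 10
= 34 / 10
= 3.40


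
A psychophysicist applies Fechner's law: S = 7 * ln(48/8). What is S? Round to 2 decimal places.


S = 7 * ln(48/8)
I/I0 = 6.0
ln(6.0) = 1.7918
S = 7 * 1.7918
= 12.54


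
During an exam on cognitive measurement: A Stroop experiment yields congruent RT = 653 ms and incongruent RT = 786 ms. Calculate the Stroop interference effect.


Stroop effect = RT(incongruent) - RT(congruent)
= 786 - 653
= 133 ms


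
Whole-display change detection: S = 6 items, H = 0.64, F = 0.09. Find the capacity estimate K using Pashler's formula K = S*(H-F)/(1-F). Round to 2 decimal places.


K = S * (H - F) / (1 - F)
H - F = 0.55
1 - F = 0.91
K = 6 * 0.55 / 0.91
= 3.63


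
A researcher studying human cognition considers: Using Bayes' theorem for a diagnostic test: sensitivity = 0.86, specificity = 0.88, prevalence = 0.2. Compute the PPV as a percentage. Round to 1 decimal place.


PPV = (sens * prev) / (sens * prev + (1-spec) * (1-prev))
Numerator = 0.86 * 0.2 = 0.172
P(positive and no disease) = (1 - spec) * (1 - prev) = (1 - 0.88) * (1 - 0.2) = 0.096
Denominator = 0.172 + 0.096 = 0.268
PPV = 0.172 / 0.268 = 0.641791
As percentage = 64.2


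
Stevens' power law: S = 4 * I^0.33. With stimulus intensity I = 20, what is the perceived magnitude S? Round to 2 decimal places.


S = 4 * 20^0.33
20^0.33 = 2.6874
S = 4 * 2.6874
= 10.75


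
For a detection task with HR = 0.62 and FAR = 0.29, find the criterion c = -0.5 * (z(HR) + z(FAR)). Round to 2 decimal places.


c = -0.5 * (z(HR) + z(FAR))
z(0.62) = 0.3055
z(0.29) = -0.5534
c = -0.5 * (0.3055 + -0.5534)
= -0.5 * -0.2479
= 0.12


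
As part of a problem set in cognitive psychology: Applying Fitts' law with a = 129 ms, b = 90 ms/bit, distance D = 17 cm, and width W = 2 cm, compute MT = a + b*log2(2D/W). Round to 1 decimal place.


MT = 129 + 90 * log2(2*17/2)
2D/W = 17.0
log2(17.0) = 4.0875
MT = 129 + 90 * 4.0875
= 496.9 ms


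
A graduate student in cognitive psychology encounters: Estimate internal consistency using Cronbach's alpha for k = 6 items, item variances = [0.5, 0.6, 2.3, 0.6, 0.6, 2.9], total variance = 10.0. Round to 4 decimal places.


alpha = (k/(k-1)) * (1 - sum(s_i^2)/s_total^2)
sum(item variances) = 7.5
k/(k-1) = 6/5 = 1.2
1 - 7.5/10.0 = 1 - 0.75 = 0.25
alpha = 1.2 * 0.25
= 0.3000


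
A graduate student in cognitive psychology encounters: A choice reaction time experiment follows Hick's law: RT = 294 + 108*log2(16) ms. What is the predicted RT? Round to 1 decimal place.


RT = 294 + 108 * log2(16)
log2(16) = 4.0
RT = 294 + 108 * 4.0
= 294 + 432.0
= 726.0 ms


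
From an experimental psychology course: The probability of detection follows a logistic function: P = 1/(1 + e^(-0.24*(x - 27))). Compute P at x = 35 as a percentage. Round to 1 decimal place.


P(x) = 1/(1 + e^(-0.24*(35 - 27)))
Exponent = -0.24 * 8 = -1.92
e^(-1.92) = 0.146607
P = 1/(1 + 0.146607) = 0.872138
Percentage = 87.2


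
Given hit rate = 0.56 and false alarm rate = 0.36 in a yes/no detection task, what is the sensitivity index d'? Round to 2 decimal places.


d' = z(HR) - z(FAR)
z(0.56) = 0.151
z(0.36) = -0.3585
d' = 0.151 - -0.3585
= 0.51


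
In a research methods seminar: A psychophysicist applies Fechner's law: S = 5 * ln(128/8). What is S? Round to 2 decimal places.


S = 5 * ln(128/8)
I/I0 = 16.0
ln(16.0) = 2.7726
S = 5 * 2.7726
= 13.86


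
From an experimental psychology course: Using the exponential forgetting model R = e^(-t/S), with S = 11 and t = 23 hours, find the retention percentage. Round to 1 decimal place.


R = e^(-t/S)
-t/S = -23/11 = -2.090909
R = e^(-2.090909) = 0.123575
Percentage = 0.123575 * 100
= 12.4


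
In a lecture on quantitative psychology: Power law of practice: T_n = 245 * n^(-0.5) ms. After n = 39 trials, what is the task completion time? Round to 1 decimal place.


T_n = 245 * 39^(-0.5)
39^(-0.5) = 0.160128
T_n = 245 * 0.160128
= 39.2 ms


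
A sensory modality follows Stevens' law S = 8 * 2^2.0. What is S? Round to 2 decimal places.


S = 8 * 2^2.0
2^2.0 = 4.0
S = 8 * 4.0
= 32.00


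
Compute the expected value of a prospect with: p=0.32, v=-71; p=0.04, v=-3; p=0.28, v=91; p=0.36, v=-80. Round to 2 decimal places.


EU = sum(p_i * v_i)
0.32 * -71 = -22.72
0.04 * -3 = -0.12
0.28 * 91 = 25.48
0.36 * -80 = -28.8
EU = -22.72 + -0.12 + 25.48 + -28.8
= -26.16


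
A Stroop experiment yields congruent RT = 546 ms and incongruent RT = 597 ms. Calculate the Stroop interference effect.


Stroop effect = RT(incongruent) - RT(congruent)
= 597 - 546
= 51 ms


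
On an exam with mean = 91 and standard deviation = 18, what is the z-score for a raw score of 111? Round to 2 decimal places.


z = (X - mu) / sigma
= (111 - 91) / 18
= 20 / 18
= 1.11


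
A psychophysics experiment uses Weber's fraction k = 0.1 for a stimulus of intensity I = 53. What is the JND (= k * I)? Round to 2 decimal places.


JND = k * I
JND = 0.1 * 53
= 5.30


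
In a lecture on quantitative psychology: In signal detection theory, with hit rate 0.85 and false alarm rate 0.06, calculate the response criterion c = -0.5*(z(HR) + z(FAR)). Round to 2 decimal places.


c = -0.5 * (z(HR) + z(FAR))
z(0.85) = 1.0364
z(0.06) = -1.5548
c = -0.5 * (1.0364 + -1.5548)
= -0.5 * -0.5184
= 0.26


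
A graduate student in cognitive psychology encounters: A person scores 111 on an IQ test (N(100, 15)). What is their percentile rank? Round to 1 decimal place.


z = (IQ - mean) / SD
z = (111 - 100) / 15 = 0.7333
Percentile = Phi(0.7333) * 100
Phi(0.7333) = 0.768312
= 76.8


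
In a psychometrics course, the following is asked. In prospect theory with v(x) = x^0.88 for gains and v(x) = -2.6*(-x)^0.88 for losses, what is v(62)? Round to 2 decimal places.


Since x = 62 >= 0, use v(x) = x^0.88
62^0.88 = 37.7837
v(62) = 37.78


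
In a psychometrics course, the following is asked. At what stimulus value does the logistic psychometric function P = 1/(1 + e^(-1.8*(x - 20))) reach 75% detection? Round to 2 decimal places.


At P = 0.75: 0.75 = 1/(1 + e^(-k*(x-x0)))
Solving: e^(-k*(x-x0)) = 1/3
x = x0 + ln(3)/k
ln(3) = 1.0986
x = 20 + 1.0986/1.8
= 20 + 0.6103
= 20.61


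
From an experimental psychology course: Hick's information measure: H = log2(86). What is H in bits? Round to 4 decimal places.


H = log2(n)
H = log2(86)
= 6.4263


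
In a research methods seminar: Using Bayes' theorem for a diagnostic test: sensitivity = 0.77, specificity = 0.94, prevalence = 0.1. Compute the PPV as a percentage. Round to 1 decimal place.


PPV = (sens * prev) / (sens * prev + (1-spec) * (1-prev))
Numerator = 0.77 * 0.1 = 0.077
P(positive and no disease) = (1 - spec) * (1 - prev) = (1 - 0.94) * (1 - 0.1) = 0.054
Denominator = 0.077 + 0.054 = 0.131
PPV = 0.077 / 0.131 = 0.587786
As percentage = 58.8


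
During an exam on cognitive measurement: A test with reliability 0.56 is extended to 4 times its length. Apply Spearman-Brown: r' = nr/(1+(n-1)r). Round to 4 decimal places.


r_new = n*r / (1 + (n-1)*r)
Numerator = 4 * 0.56 = 2.24
Denominator = 1 + 3 * 0.56 = 2.68
r_new = 2.24 / 2.68
= 0.8358


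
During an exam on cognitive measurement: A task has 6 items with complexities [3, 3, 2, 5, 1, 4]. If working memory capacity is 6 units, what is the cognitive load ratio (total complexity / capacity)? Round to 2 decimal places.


Total complexity = 3 + 3 + 2 + 5 + 1 + 4 = 18
Load = total / capacity = 18 / 6
= 3.00


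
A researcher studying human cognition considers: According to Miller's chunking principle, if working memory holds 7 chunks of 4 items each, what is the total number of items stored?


Total items = chunks * items_per_chunk
= 7 * 4
= 28


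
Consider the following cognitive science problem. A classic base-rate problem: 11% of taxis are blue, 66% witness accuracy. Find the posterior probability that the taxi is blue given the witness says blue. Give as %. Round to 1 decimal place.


P(blue | says blue) = P(says blue | blue)*P(blue) / [P(says blue | blue)*P(blue) + P(says blue | not blue)*P(not blue)]
Numerator = 0.66 * 0.11 = 0.0726
False identification = 0.34 * 0.89 = 0.3026
P = 0.0726 / (0.0726 + 0.3026)
= 0.0726 / 0.3752
As percentage = 19.3


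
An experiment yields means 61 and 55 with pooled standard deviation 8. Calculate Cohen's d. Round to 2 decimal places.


Cohen's d = (M1 - M2) / S_pooled
= (61 - 55) / 8
= 6 / 8
= 0.75


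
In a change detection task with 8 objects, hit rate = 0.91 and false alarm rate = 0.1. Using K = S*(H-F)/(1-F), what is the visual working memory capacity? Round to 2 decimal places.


K = S * (H - F) / (1 - F)
H - F = 0.81
1 - F = 0.9
K = 8 * 0.81 / 0.9
= 7.20


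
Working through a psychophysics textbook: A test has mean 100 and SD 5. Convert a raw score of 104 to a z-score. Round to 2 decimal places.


z = (X - mu) / sigma
= (104 - 100) / 5
= 4 / 5
= 0.80


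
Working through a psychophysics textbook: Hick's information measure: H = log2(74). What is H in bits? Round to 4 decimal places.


H = log2(n)
H = log2(74)
= 6.2095


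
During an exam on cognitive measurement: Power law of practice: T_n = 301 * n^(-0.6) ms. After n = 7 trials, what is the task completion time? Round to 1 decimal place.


T_n = 301 * 7^(-0.6)
7^(-0.6) = 0.311129
T_n = 301 * 0.311129
= 93.6 ms


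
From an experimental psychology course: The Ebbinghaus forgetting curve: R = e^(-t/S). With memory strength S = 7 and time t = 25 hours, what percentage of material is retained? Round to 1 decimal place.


R = e^(-t/S)
-t/S = -25/7 = -3.571429
R = e^(-3.571429) = 0.028116
Percentage = 0.028116 * 100
= 2.8


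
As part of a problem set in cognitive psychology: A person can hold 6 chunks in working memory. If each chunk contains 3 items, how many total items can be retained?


Total items = chunks * items_per_chunk
= 6 * 3
= 18


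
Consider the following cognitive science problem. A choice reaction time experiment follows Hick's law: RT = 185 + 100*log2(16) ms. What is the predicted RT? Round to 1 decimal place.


RT = 185 + 100 * log2(16)
log2(16) = 4.0
RT = 185 + 100 * 4.0
= 185 + 400.0
= 585.0 ms


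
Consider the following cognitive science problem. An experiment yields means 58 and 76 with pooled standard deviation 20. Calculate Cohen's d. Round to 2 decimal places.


Cohen's d = (M1 - M2) / S_pooled
= (58 - 76) / 20
= -18 / 20
= -0.90


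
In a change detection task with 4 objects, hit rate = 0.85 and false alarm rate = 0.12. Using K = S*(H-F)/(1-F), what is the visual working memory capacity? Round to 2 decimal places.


K = S * (H - F) / (1 - F)
H - F = 0.73
1 - F = 0.88
K = 4 * 0.73 / 0.88
= 3.32


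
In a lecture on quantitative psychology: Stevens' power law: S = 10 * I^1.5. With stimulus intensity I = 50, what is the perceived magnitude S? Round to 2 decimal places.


S = 10 * 50^1.5
50^1.5 = 353.5534
S = 10 * 353.5534
= 3535.53


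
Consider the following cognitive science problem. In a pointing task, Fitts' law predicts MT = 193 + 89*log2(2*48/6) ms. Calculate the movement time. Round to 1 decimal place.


MT = 193 + 89 * log2(2*48/6)
2D/W = 16.0
log2(16.0) = 4.0
MT = 193 + 89 * 4.0
= 549.0 ms


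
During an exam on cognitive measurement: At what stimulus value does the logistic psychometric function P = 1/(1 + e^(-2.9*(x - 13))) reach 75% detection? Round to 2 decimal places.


At P = 0.75: 0.75 = 1/(1 + e^(-k*(x-x0)))
Solving: e^(-k*(x-x0)) = 1/3
x = x0 + ln(3)/k
ln(3) = 1.0986
x = 13 + 1.0986/2.9
= 13 + 0.3788
= 13.38


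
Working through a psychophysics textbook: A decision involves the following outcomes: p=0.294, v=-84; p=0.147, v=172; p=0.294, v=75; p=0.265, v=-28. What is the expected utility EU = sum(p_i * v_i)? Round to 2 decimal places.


EU = sum(p_i * v_i)
0.294 * -84 = -24.696
0.147 * 172 = 25.284
0.294 * 75 = 22.05
0.265 * -28 = -7.42
EU = -24.696 + 25.284 + 22.05 + -7.42
= 15.22


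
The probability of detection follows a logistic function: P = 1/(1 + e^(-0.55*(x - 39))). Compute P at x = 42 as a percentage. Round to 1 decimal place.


P(x) = 1/(1 + e^(-0.55*(42 - 39)))
Exponent = -0.55 * 3 = -1.65
e^(-1.65) = 0.19205
P = 1/(1 + 0.19205) = 0.838891
Percentage = 83.9


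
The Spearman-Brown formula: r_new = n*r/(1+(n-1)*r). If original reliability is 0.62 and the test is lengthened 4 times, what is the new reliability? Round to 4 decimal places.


r_new = n*r / (1 + (n-1)*r)
Numerator = 4 * 0.62 = 2.48
Denominator = 1 + 3 * 0.62 = 2.86
r_new = 2.48 / 2.86
= 0.8671


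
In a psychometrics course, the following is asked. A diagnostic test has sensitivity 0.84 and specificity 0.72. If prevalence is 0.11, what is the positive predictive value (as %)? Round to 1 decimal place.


PPV = (sens * prev) / (sens * prev + (1-spec) * (1-prev))
Numerator = 0.84 * 0.11 = 0.0924
P(positive and no disease) = (1 - spec) * (1 - prev) = (1 - 0.72) * (1 - 0.11) = 0.2492
Denominator = 0.0924 + 0.2492 = 0.3416
PPV = 0.0924 / 0.3416 = 0.270492
As percentage = 27.0


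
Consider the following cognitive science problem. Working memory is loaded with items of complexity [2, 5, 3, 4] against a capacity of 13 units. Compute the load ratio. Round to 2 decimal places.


Total complexity = 2 + 5 + 3 + 4 = 14
Load = total / capacity = 14 / 13
= 1.08


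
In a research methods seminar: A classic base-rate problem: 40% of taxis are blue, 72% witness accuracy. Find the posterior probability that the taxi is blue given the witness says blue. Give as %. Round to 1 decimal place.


P(blue | says blue) = P(says blue | blue)*P(blue) / [P(says blue | blue)*P(blue) + P(says blue | not blue)*P(not blue)]
Numerator = 0.72 * 0.4 = 0.288
False identification = 0.28 * 0.6 = 0.168
P = 0.288 / (0.288 + 0.168)
= 0.288 / 0.456
As percentage = 63.2
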